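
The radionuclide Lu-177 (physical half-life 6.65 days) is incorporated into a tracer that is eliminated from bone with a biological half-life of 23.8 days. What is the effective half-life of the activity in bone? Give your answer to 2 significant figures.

5.2 days

1/t_eff = 1/t_phys + 1/t_biol = 1/6.65 + 1/23.8 = 0.19239 per day.
t_eff = 6.65 × 23.8 / (6.65 + 23.8) ≈ 5.1977 days.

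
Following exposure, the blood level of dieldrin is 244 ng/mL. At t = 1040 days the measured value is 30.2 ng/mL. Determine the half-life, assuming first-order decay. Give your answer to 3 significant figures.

345 days

A/A₀ = 30.2/244 ≈ 0.12377.
n = log₂(8.0795) ≈ 3.0143 half-lives elapsed in 1040 days.
t½ = 1040/3.0143 ≈ 345.03 days.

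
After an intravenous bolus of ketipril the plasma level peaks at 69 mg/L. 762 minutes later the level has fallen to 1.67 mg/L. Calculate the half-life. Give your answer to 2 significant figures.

A/A₀ = 1.67/69 ≈ 0.024203.
n = log₂(41.317) ≈ 5.3687 half-lives elapsed in 762 minutes.
t½ = 762/5.3687 ≈ 141.93 minutes.

140 minutes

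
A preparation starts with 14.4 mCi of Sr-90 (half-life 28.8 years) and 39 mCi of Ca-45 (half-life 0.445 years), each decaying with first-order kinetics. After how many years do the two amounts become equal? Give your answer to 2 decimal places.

0.65 years

Set 14.4·(1/2)^(t/28.8) = 39·(1/2)^(t/0.445).
Taking log₂: log₂(14.4/39) = t·(1/28.8 − 1/0.445).
log₂(0.36923) = -1.4374; 1/28.8 − 1/0.445 = -2.2125.
t = -1.4374 / -2.2125 ≈ 0.64968 years.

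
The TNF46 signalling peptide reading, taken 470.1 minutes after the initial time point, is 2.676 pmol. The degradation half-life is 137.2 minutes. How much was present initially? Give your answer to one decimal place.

28.8 pmol

Number of half-lives elapsed: n = 470.1/137.2 ≈ 3.4264.
A₀ = A × 2^n = 2.676 × 2^3.4264 = 2.676 × 10.751 ≈ 28.769 pmol.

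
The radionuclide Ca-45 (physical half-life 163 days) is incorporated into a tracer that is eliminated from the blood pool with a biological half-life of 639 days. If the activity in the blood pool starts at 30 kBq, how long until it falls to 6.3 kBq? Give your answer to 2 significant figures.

290 days

1/t_eff = 1/t_phys + 1/t_biol = 1/163 + 1/639 = 0.0076999 per day.
t_eff = 163 × 639 / (163 + 639) ≈ 129.87 days.
n = log₂(30/6.3) ≈ 2.2515; t = 2.2515 × 129.87 ≈ 292.41 days.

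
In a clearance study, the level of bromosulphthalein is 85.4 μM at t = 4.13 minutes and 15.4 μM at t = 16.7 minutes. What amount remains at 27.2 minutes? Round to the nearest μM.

4 μM

Over Δt = 16.7 − 4.13 = 12.57 minutes, the level fell by a factor of 85.4/15.4 ≈ 5.5455.
n = log₂(5.5455) ≈ 2.4713 half-lives, so t½ = 12.57/2.4713 ≈ 5.0864 minutes.
From t = 16.7 to t = 27.2: 15.4 × (1/2)^((27.2−16.7)/5.0864) ≈ 3.6821 μM.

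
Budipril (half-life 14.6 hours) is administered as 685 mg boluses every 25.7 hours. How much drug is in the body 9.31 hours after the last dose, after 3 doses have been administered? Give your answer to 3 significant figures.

609 mg

The 3 doses were given 60.71, 35.01, 9.31 hours ago.
Total = 685·(1/2)^(60.71/14.6) + 685·(1/2)^(35.01/14.6) + 685·(1/2)^(9.31/14.6)
      = 38.366 + 129.97 + 440.28 ≈ 608.62 mg.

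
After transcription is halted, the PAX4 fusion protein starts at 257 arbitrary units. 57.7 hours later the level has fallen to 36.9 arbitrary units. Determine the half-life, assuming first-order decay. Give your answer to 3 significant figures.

A/A₀ = 36.9/257 ≈ 0.14358.
n = log₂(6.9648) ≈ 2.8001 half-lives elapsed in 57.7 hours.
t½ = 57.7/2.8001 ≈ 20.607 hours.

20.6 hours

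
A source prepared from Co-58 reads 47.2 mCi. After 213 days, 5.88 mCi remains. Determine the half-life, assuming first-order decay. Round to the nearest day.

71 days

A/A₀ = 5.88/47.2 ≈ 0.12458.
n = log₂(8.0272) ≈ 3.0049 half-lives elapsed in 213 days.
t½ = 213/3.0049 ≈ 70.884 days.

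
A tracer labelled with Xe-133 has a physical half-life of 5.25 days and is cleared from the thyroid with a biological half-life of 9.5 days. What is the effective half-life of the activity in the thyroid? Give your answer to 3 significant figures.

1/t_eff = 1/t_phys + 1/t_biol = 1/5.25 + 1/9.5 = 0.29574 per day.
t_eff = 5.25 × 9.5 / (5.25 + 9.5) ≈ 3.3814 days.

3.38 days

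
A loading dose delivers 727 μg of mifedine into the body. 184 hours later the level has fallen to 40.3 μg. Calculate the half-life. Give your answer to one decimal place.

44.1 hours

A/A₀ = 40.3/727 ≈ 0.055433.
n = log₂(18.04) ≈ 4.1731 half-lives elapsed in 184 hours.
t½ = 184/4.1731 ≈ 44.092 hours.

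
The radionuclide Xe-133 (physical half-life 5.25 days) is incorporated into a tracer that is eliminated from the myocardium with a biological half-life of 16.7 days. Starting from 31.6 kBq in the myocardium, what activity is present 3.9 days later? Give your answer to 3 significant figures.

1/t_eff = 1/t_phys + 1/t_biol = 1/5.25 + 1/16.7 = 0.25036 per day.
t_eff = 5.25 × 16.7 / (5.25 + 16.7) ≈ 3.9943 days.
Remaining = 31.6 × (1/2)^(3.9/3.9943) = 31.6 × (1/2)^0.97639 ≈ 16.061 kBq.

16.1 kBq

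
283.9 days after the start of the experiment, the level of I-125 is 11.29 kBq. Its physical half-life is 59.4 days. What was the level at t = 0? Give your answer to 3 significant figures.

310 kBq

Number of half-lives elapsed: n = 283.9/59.4 ≈ 4.7795.
A₀ = A × 2^n = 11.29 × 2^4.7795 = 11.29 × 27.464 ≈ 310.07 kBq.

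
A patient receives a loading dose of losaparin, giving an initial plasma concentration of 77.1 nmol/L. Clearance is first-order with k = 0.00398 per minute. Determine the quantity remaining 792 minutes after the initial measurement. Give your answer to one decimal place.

t½ = ln 2 / k = 0.69315 / 0.00398 ≈ 174.16 minutes.
Number of half-lives: n = 792/174.16 ≈ 4.5476.
Remaining = 77.1 × (1/2)^4.5476 = 77.1 × 0.04276 ≈ 3.2968 nmol/L.

3.3 nmol/L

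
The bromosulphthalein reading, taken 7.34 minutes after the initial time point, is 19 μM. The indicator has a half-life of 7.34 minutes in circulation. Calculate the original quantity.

Number of half-lives elapsed: n = 7.34/7.34 ≈ 1.
A₀ = A × 2^n = 19 × 2^1 = 19 × 2 ≈ 38 μM.

38 μM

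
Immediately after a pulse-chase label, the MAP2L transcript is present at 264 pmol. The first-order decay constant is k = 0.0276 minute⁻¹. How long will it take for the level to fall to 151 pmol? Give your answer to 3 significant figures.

20.2 minutes

t½ = ln 2 / k = 0.69315 / 0.0276 ≈ 25.114 minutes.
Fraction remaining = 151/264 ≈ 0.57197.
n = log₂(264/151) = ln(1.7483)/ln 2 ≈ 0.80599 half-lives.
t = n × t½ = 0.80599 × 25.114 ≈ 20.242 minutes.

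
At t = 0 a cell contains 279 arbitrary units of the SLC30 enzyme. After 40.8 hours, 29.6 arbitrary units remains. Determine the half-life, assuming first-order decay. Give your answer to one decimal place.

A/A₀ = 29.6/279 ≈ 0.10609.
n = log₂(9.4257) ≈ 3.2366 half-lives elapsed in 40.8 hours.
t½ = 40.8/3.2366 ≈ 12.606 hours.

12.6 hours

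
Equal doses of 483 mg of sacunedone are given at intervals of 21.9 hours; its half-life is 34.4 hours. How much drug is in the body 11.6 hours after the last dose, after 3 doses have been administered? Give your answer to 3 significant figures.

786 mg

The 3 doses were given 55.4, 33.5, 11.6 hours ago.
Total = 483·(1/2)^(55.4/34.4) + 483·(1/2)^(33.5/34.4) + 483·(1/2)^(11.6/34.4)
      = 158.18 + 245.92 + 382.33 ≈ 786.43 mg.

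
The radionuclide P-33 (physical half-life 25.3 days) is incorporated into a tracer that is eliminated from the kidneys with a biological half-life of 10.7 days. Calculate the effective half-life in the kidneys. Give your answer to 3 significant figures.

7.52 days

1/t_eff = 1/t_phys + 1/t_biol = 1/25.3 + 1/10.7 = 0.13298 per day.
t_eff = 25.3 × 10.7 / (25.3 + 10.7) ≈ 7.5197 days.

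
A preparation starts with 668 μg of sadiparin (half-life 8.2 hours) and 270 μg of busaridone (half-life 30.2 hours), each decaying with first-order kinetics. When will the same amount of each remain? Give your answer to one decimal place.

14.7 hours

Set 668·(1/2)^(t/8.2) = 270·(1/2)^(t/30.2).
Taking log₂: log₂(668/270) = t·(1/8.2 − 1/30.2).
log₂(2.4741) = 1.3069; 1/8.2 − 1/30.2 = 0.088839.
t = 1.3069 / 0.088839 ≈ 14.711 hours.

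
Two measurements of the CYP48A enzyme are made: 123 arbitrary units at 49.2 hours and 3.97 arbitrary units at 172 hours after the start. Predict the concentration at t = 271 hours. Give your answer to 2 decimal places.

Over Δt = 172 − 49.2 = 122.8 hours, the level fell by a factor of 123/3.97 ≈ 30.982.
n = log₂(30.982) ≈ 4.9534 half-lives, so t½ = 122.8/4.9534 ≈ 24.791 hours.
From t = 172 to t = 271: 3.97 × (1/2)^((271−172)/24.791) ≈ 0.24927 arbitrary units.

0.25 arbitrary units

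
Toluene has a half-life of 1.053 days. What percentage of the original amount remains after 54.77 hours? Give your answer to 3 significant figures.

54.77 hours = 2.28208 days.
n = 2.28208/1.053 ≈ 2.1672 half-lives.
Fraction remaining = (1/2)^2.1672 ≈ 0.22264, i.e. 22.264%.

22.3%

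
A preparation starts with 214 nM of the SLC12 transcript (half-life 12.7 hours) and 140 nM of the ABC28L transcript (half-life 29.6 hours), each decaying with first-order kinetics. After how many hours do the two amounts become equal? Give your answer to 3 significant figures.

13.6 hours

Set 214·(1/2)^(t/12.7) = 140·(1/2)^(t/29.6).
Taking log₂: log₂(214/140) = t·(1/12.7 − 1/29.6).
log₂(1.5286) = 0.61218; 1/12.7 − 1/29.6 = 0.044956.
t = 0.61218 / 0.044956 ≈ 13.617 hours.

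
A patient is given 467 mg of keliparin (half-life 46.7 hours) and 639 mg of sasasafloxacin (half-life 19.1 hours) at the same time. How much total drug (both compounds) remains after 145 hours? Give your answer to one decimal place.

57.6 mg

keliparin: 467 × (1/2)^(145/46.7) = 467 × (1/2)^3.1049 ≈ 54.28 mg.
sasasafloxacin: 639 × (1/2)^(145/19.1) = 639 × (1/2)^7.5916 ≈ 3.3128 mg.
Total = 54.28 + 3.3128 ≈ 57.593 mg.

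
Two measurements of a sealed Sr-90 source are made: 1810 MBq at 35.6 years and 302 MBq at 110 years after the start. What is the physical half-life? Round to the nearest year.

Over Δt = 110 − 35.6 = 74.4 years, the level fell by a factor of 1810/302 ≈ 5.9934.
n = log₂(5.9934) ≈ 2.5834 half-lives, so t½ = 74.4/2.5834 ≈ 28.8 years.

29 years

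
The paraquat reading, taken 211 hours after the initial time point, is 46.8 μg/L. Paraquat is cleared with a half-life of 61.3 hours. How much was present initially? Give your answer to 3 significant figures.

509 μg/L

Number of half-lives elapsed: n = 211/61.3 ≈ 3.4421.
A₀ = A × 2^n = 46.8 × 2^3.4421 = 46.8 × 10.869 ≈ 508.65 μg/L.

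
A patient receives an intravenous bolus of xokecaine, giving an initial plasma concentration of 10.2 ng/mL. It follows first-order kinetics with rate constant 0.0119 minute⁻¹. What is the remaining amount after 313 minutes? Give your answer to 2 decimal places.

0.25 ng/mL

t½ = ln 2 / k = 0.69315 / 0.0119 ≈ 58.248 minutes.
Number of half-lives: n = 313/58.248 ≈ 5.3736.
Remaining = 10.2 × (1/2)^5.3736 = 10.2 × 0.02412 ≈ 0.24603 ng/mL.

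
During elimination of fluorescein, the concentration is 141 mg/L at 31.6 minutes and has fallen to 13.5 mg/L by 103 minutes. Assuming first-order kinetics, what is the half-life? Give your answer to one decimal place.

21.1 minutes

Over Δt = 103 − 31.6 = 71.4 minutes, the level fell by a factor of 141/13.5 ≈ 10.444.
n = log₂(10.444) ≈ 3.3847 half-lives, so t½ = 71.4/3.3847 ≈ 21.095 minutes.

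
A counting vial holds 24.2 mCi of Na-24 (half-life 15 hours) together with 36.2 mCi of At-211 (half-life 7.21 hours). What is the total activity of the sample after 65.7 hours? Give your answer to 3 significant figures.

Na-24: 24.2 × (1/2)^(65.7/15) = 24.2 × (1/2)^4.38 ≈ 1.1623 mCi.
At-211: 36.2 × (1/2)^(65.7/7.21) = 36.2 × (1/2)^9.1123 ≈ 0.065406 mCi.
Total = 1.1623 + 0.065406 ≈ 1.2277 mCi.

1.23 mCi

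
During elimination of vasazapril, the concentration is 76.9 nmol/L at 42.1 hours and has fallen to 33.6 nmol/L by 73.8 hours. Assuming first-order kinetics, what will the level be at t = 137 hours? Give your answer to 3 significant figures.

Over Δt = 73.8 − 42.1 = 31.7 hours, the level fell by a factor of 76.9/33.6 ≈ 2.2887.
n = log₂(2.2887) ≈ 1.1945 half-lives, so t½ = 31.7/1.1945 ≈ 26.538 hours.
From t = 73.8 to t = 137: 33.6 × (1/2)^((137−73.8)/26.538) ≈ 6.4481 nmol/L.

6.45 nmol/L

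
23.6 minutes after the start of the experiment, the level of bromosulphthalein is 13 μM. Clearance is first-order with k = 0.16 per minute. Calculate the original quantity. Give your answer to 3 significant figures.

567 μM

t½ = ln 2 / k = 0.69315 / 0.16 ≈ 4.3322 minutes.
Number of half-lives elapsed: n = 23.6/4.3322 ≈ 5.4476.
A₀ = A × 2^n = 13 × 2^5.4476 = 13 × 43.641 ≈ 567.33 μM.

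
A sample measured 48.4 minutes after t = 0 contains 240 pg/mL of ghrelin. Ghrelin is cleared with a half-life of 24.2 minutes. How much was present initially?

960 pg/mL

Number of half-lives elapsed: n = 48.4/24.2 ≈ 2.
A₀ = A × 2^n = 240 × 2^2 = 240 × 4 ≈ 960 pg/mL.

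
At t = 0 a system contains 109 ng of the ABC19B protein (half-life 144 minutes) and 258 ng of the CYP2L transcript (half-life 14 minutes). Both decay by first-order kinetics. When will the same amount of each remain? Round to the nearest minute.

Set 109·(1/2)^(t/144) = 258·(1/2)^(t/14).
Taking log₂: log₂(109/258) = t·(1/144 − 1/14).
log₂(0.42248) = -1.243; 1/144 − 1/14 = -0.064484.
t = -1.243 / -0.064484 ≈ 19.277 minutes.

19 minutes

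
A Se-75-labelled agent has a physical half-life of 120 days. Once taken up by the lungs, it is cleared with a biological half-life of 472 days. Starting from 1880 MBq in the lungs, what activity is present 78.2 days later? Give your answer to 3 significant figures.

1/t_eff = 1/t_phys + 1/t_biol = 1/120 + 1/472 = 0.010452 per day.
t_eff = 120 × 472 / (120 + 472) ≈ 95.676 days.
Remaining = 1880 × (1/2)^(78.2/95.676) = 1880 × (1/2)^0.81734 ≈ 1066.9 MBq.

1070 MBq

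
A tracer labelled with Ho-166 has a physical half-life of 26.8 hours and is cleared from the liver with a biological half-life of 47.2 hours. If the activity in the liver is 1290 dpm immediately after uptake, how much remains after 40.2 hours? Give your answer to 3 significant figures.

253 dpm

1/t_eff = 1/t_phys + 1/t_biol = 1/26.8 + 1/47.2 = 0.0585 per hour.
t_eff = 26.8 × 47.2 / (26.8 + 47.2) ≈ 17.094 hours.
Remaining = 1290 × (1/2)^(40.2/17.094) = 1290 × (1/2)^2.3517 ≈ 252.73 dpm.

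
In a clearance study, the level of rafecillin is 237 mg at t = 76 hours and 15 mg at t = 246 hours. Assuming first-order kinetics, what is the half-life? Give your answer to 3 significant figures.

Over Δt = 246 − 76 = 170 hours, the level fell by a factor of 237/15 ≈ 15.8.
n = log₂(15.8) ≈ 3.9819 half-lives, so t½ = 170/3.9819 ≈ 42.694 hours.

42.7 hours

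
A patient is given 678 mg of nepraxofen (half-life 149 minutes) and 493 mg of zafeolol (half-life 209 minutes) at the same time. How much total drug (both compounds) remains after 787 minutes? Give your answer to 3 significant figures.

nepraxofen: 678 × (1/2)^(787/149) = 678 × (1/2)^5.2819 ≈ 17.427 mg.
zafeolol: 493 × (1/2)^(787/209) = 493 × (1/2)^3.7656 ≈ 36.25 mg.
Total = 17.427 + 36.25 ≈ 53.677 mg.

53.7 mg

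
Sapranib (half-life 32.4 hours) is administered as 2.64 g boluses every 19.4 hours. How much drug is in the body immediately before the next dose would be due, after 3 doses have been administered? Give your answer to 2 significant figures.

3.7 g

The 3 doses were given 58.2, 38.8, 19.4 hours ago.
Total = 2.64·(1/2)^(58.2/32.4) + 2.64·(1/2)^(38.8/32.4) + 2.64·(1/2)^(19.4/32.4)
      = 0.76009 + 1.1511 + 1.7432 ≈ 3.6544 g.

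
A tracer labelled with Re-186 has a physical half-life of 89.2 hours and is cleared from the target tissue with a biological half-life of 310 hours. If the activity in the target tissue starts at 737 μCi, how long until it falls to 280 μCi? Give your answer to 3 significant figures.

96.7 hours

1/t_eff = 1/t_phys + 1/t_biol = 1/89.2 + 1/310 = 0.014437 per hour.
t_eff = 89.2 × 310 / (89.2 + 310) ≈ 69.269 hours.
n = log₂(737/280) ≈ 1.3962; t = 1.3962 × 69.269 ≈ 96.715 hours.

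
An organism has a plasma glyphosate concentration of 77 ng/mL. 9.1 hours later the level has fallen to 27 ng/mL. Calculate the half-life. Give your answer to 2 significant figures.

A/A₀ = 27/77 ≈ 0.35065.
n = log₂(2.8519) ≈ 1.5119 half-lives elapsed in 9.1 hours.
t½ = 9.1/1.5119 ≈ 6.0189 hours.

6.0 hours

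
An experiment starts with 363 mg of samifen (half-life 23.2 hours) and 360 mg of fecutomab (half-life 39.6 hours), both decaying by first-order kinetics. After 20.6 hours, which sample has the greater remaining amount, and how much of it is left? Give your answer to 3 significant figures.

fecutomab, 251 mg

samifen: 363 × (1/2)^0.88793 ≈ 196.16 mg.
fecutomab: 360 × (1/2)^0.5202 ≈ 251.02 mg.
Fecutomab has more remaining, at ≈ 251.02 mg.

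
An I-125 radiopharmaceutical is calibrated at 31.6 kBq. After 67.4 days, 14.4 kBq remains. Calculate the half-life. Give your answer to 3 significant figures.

59.4 days

A/A₀ = 14.4/31.6 ≈ 0.4557.
n = log₂(2.1944) ≈ 1.1339 half-lives elapsed in 67.4 days.
t½ = 67.4/1.1339 ≈ 59.443 days.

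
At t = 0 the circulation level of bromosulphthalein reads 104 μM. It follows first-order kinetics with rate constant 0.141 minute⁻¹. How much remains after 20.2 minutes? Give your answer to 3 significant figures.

6.03 μM

t½ = ln 2 / k = 0.69315 / 0.141 ≈ 4.9159 minutes.
Number of half-lives: n = 20.2/4.9159 ≈ 4.1091.
Remaining = 104 × (1/2)^4.1091 = 104 × 0.057949 ≈ 6.0266 μM.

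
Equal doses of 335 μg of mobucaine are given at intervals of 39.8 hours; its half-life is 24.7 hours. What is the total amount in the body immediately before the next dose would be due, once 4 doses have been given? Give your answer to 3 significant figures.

The 4 doses were given 159.2, 119.4, 79.6, 39.8 hours ago.
Total = 335·(1/2)^(159.2/24.7) + 335·(1/2)^(119.4/24.7) + 335·(1/2)^(79.6/24.7) + 335·(1/2)^(39.8/24.7)
      = 3.8442 + 11.745 + 35.886 + 109.64 ≈ 161.12 μg.

161 μg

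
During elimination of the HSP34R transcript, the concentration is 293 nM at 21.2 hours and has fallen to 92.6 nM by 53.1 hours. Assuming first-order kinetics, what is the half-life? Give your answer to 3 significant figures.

Over Δt = 53.1 − 21.2 = 31.9 hours, the level fell by a factor of 293/92.6 ≈ 3.1641.
n = log₂(3.1641) ≈ 1.6618 half-lives, so t½ = 31.9/1.6618 ≈ 19.196 hours.

19.2 hours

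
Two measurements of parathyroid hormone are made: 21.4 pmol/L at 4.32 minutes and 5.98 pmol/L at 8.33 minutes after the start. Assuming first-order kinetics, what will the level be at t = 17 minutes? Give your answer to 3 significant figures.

Over Δt = 8.33 − 4.32 = 4.01 minutes, the level fell by a factor of 21.4/5.98 ≈ 3.5786.
n = log₂(3.5786) ≈ 1.8394 half-lives, so t½ = 4.01/1.8394 ≈ 2.1801 minutes.
From t = 8.33 to t = 17: 5.98 × (1/2)^((17−8.33)/2.1801) ≈ 0.37977 pmol/L.

0.380 pmol/L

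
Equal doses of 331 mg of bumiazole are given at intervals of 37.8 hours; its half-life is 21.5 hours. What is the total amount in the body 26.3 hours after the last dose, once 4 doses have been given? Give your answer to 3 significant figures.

The 4 doses were given 139.7, 101.9, 64.1, 26.3 hours ago.
Total = 331·(1/2)^(139.7/21.5) + 331·(1/2)^(101.9/21.5) + 331·(1/2)^(64.1/21.5) + 331·(1/2)^(26.3/21.5)
      = 3.663 + 12.39 + 41.912 + 141.77 ≈ 199.74 mg.

200 mg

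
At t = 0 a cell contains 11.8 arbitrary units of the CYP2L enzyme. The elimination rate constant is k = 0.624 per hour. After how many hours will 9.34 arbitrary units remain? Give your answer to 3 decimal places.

t½ = ln 2 / k = 0.69315 / 0.624 ≈ 1.1108 hours.
Fraction remaining = 9.34/11.8 ≈ 0.79153.
n = log₂(11.8/9.34) = ln(1.2634)/ln 2 ≈ 0.33729 half-lives.
t = n × t½ = 0.33729 × 1.1108 ≈ 0.37467 hours.

0.375 hours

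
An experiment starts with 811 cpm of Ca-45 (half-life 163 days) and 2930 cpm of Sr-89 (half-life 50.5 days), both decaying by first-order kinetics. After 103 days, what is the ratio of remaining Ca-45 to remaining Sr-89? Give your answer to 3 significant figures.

Ca-45: 811 × (1/2)^(103/163) = 811 × (1/2)^0.6319 ≈ 523.36 cpm.
Sr-89: 2930 × (1/2)^(103/50.5) = 2930 × (1/2)^2.0396 ≈ 712.67 cpm.
Ratio ≈ 523.36 / 712.67 ≈ 0.73437.

0.734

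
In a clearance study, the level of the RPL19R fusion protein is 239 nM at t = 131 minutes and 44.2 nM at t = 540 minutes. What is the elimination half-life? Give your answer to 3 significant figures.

Over Δt = 540 − 131 = 409 minutes, the level fell by a factor of 239/44.2 ≈ 5.4072.
n = log₂(5.4072) ≈ 2.4349 half-lives, so t½ = 409/2.4349 ≈ 167.97 minutes.

168 minutes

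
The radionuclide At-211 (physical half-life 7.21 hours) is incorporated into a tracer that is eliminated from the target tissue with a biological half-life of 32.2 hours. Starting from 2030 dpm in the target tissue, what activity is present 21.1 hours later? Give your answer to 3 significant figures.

170 dpm

1/t_eff = 1/t_phys + 1/t_biol = 1/7.21 + 1/32.2 = 0.16975 per hour.
t_eff = 7.21 × 32.2 / (7.21 + 32.2) ≈ 5.8909 hours.
Remaining = 2030 × (1/2)^(21.1/5.8909) = 2030 × (1/2)^3.5818 ≈ 169.54 dpm.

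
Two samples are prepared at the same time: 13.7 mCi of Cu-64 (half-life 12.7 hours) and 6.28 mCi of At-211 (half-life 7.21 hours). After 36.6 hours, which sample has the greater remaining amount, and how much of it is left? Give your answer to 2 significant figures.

Cu-64, 1.9 mCi

Cu-64: 13.7 × (1/2)^2.8819 ≈ 1.8586 mCi.
At-211: 6.28 × (1/2)^5.0763 ≈ 0.18614 mCi.
Cu-64 has more remaining, at ≈ 1.8586 mCi.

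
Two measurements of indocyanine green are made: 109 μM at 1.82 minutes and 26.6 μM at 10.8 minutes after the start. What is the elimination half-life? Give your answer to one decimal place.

4.4 minutes

Over Δt = 10.8 − 1.82 = 8.98 minutes, the level fell by a factor of 109/26.6 ≈ 4.0977.
n = log₂(4.0977) ≈ 2.0348 half-lives, so t½ = 8.98/2.0348 ≈ 4.4131 minutes.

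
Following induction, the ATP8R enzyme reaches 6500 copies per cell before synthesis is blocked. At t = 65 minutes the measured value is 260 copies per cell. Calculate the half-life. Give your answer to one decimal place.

A/A₀ = 260/6500 ≈ 0.04.
n = log₂(25) ≈ 4.6439 half-lives elapsed in 65 minutes.
t½ = 65/4.6439 ≈ 13.997 minutes.

14.0 minutes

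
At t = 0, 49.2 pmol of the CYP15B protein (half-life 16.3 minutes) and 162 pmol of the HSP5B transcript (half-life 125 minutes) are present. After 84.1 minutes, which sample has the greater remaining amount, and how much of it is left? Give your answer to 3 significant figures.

HSP5B transcript, 102 pmol

CYP15B protein: 49.2 × (1/2)^5.1595 ≈ 1.3766 pmol.
HSP5B transcript: 162 × (1/2)^0.6728 ≈ 101.62 pmol.
HSP5B transcript has more remaining, at ≈ 101.62 pmol.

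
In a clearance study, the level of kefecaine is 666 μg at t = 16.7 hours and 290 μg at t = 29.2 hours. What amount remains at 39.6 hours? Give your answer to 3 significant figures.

Over Δt = 29.2 − 16.7 = 12.5 hours, the level fell by a factor of 666/290 ≈ 2.2966.
n = log₂(2.2966) ≈ 1.1995 half-lives, so t½ = 12.5/1.1995 ≈ 10.421 hours.
From t = 29.2 to t = 39.6: 290 × (1/2)^((39.6−29.2)/10.421) ≈ 145.21 μg.

145 μg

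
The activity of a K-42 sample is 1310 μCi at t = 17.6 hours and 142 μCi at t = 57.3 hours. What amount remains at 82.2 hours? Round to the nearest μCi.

35 μCi

Over Δt = 57.3 − 17.6 = 39.7 hours, the level fell by a factor of 1310/142 ≈ 9.2254.
n = log₂(9.2254) ≈ 3.2056 half-lives, so t½ = 39.7/3.2056 ≈ 12.385 hours.
From t = 57.3 to t = 82.2: 142 × (1/2)^((82.2−57.3)/12.385) ≈ 35.241 μCi.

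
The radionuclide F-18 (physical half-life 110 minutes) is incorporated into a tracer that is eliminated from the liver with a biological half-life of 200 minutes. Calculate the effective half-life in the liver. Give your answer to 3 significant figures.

71.0 minutes

1/t_eff = 1/t_phys + 1/t_biol = 1/110 + 1/200 = 0.014091 per minute.
t_eff = 110 × 200 / (110 + 200) ≈ 70.968 minutes.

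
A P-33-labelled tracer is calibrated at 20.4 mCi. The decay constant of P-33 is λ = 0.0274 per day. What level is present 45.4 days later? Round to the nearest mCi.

6 mCi

t½ = ln 2 / λ = 0.69315 / 0.0274 ≈ 25.297 days.
Number of half-lives: n = 45.4/25.297 ≈ 1.7947.
Remaining = 20.4 × (1/2)^1.7947 = 20.4 × 0.28824 ≈ 5.8801 mCi.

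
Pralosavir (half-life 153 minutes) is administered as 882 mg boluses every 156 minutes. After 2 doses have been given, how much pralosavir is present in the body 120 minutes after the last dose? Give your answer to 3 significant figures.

The 2 doses were given 276, 120 minutes ago.
Total = 882·(1/2)^(276/153) + 882·(1/2)^(120/153)
      = 252.6 + 512.11 ≈ 764.71 mg.

765 mg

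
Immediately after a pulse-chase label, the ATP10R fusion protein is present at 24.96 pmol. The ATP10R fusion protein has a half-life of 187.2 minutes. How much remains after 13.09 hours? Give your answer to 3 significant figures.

Convert the elapsed time: 13.09 hours = 785.4 minutes.
Number of half-lives: n = 785.4/187.2 ≈ 4.1955.
Remaining = 24.96 × (1/2)^4.1955 = 24.96 × 0.054579 ≈ 1.3623 pmol.

1.36 pmol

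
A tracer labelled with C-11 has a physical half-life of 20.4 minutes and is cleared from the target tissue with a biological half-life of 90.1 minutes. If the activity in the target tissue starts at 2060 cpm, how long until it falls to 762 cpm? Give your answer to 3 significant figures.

1/t_eff = 1/t_phys + 1/t_biol = 1/20.4 + 1/90.1 = 0.060118 per minute.
t_eff = 20.4 × 90.1 / (20.4 + 90.1) ≈ 16.634 minutes.
n = log₂(2060/762) ≈ 1.4348; t = 1.4348 × 16.634 ≈ 23.866 minutes.

23.9 minutes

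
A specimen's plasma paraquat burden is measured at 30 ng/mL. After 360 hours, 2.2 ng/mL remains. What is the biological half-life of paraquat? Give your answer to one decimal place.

A/A₀ = 2.2/30 ≈ 0.073333.
n = log₂(13.636) ≈ 3.7694 half-lives elapsed in 360 hours.
t½ = 360/3.7694 ≈ 95.506 hours.

95.5 hours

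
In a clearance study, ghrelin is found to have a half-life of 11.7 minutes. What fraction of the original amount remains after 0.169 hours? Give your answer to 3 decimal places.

0.169 hours = 10.14 minutes.
n = 10.14/11.7 ≈ 0.86667 half-lives.
Fraction remaining = (1/2)^0.86667 ≈ 0.54841.

0.548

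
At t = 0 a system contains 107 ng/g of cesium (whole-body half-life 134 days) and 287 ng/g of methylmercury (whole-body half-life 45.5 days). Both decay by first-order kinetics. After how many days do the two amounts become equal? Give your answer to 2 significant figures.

Set 107·(1/2)^(t/134) = 287·(1/2)^(t/45.5).
Taking log₂: log₂(107/287) = t·(1/134 − 1/45.5).
log₂(0.37282) = -1.4234; 1/134 − 1/45.5 = -0.014515.
t = -1.4234 / -0.014515 ≈ 98.065 days.

98 days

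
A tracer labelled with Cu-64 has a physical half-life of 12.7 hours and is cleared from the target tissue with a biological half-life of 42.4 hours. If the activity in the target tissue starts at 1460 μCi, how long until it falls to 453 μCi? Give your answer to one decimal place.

16.5 hours

1/t_eff = 1/t_phys + 1/t_biol = 1/12.7 + 1/42.4 = 0.10233 per hour.
t_eff = 12.7 × 42.4 / (12.7 + 42.4) ≈ 9.7728 hours.
n = log₂(1460/453) ≈ 1.6884; t = 1.6884 × 9.7728 ≈ 16.5 hours.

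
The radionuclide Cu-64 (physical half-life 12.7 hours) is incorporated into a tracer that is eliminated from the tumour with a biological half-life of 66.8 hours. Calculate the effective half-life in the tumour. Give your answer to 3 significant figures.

10.7 hours

1/t_eff = 1/t_phys + 1/t_biol = 1/12.7 + 1/66.8 = 0.09371 per hour.
t_eff = 12.7 × 66.8 / (12.7 + 66.8) ≈ 10.671 hours.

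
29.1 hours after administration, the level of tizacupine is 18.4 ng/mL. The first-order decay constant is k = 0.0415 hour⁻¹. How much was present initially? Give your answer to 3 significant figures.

61.6 ng/mL

t½ = ln 2 / k = 0.69315 / 0.0415 ≈ 16.702 hours.
Number of half-lives elapsed: n = 29.1/16.702 ≈ 1.7423.
A₀ = A × 2^n = 18.4 × 2^1.7423 = 18.4 × 3.3456 ≈ 61.559 ng/mL.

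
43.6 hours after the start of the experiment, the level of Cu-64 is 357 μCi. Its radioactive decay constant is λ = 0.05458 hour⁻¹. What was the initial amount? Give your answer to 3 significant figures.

3860 μCi

t½ = ln 2 / λ = 0.69315 / 0.05458 ≈ 12.7 hours.
Number of half-lives elapsed: n = 43.6/12.7 ≈ 3.4332.
A₀ = A × 2^n = 357 × 2^3.4332 = 357 × 10.802 ≈ 3856.1 μCi.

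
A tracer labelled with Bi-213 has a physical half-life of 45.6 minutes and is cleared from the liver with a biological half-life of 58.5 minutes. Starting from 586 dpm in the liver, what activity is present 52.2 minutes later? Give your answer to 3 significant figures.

1/t_eff = 1/t_phys + 1/t_biol = 1/45.6 + 1/58.5 = 0.039024 per minute.
t_eff = 45.6 × 58.5 / (45.6 + 58.5) ≈ 25.625 minutes.
Remaining = 586 × (1/2)^(52.2/25.625) = 586 × (1/2)^2.037 ≈ 142.79 dpm.

143 dpm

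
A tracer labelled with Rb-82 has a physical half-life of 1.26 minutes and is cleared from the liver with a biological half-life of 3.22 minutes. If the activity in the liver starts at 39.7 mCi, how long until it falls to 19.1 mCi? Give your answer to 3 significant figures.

1/t_eff = 1/t_phys + 1/t_biol = 1/1.26 + 1/3.22 = 1.1042 per minute.
t_eff = 1.26 × 3.22 / (1.26 + 3.22) ≈ 0.90562 minutes.
n = log₂(39.7/19.1) ≈ 1.0556; t = 1.0556 × 0.90562 ≈ 0.95595 minutes.

0.956 minutes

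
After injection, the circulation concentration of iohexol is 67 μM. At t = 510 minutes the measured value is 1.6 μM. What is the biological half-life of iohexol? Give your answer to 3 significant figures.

A/A₀ = 1.6/67 ≈ 0.023881.
n = log₂(41.875) ≈ 5.388 half-lives elapsed in 510 minutes.
t½ = 510/5.388 ≈ 94.654 minutes.

94.7 minutes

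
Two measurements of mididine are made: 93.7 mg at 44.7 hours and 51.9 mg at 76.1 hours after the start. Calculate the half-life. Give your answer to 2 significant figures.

Over Δt = 76.1 − 44.7 = 31.4 hours, the level fell by a factor of 93.7/51.9 ≈ 1.8054.
n = log₂(1.8054) ≈ 0.85231 half-lives, so t½ = 31.4/0.85231 ≈ 36.841 hours.

37 hours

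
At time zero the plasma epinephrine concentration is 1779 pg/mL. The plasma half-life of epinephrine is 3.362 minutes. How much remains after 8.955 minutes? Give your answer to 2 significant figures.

Number of half-lives: n = 8.955/3.362 ≈ 2.6636.
Remaining = 1779 × (1/2)^2.6636 = 1779 × 0.15783 ≈ 280.77 pg/mL.

280 pg/mL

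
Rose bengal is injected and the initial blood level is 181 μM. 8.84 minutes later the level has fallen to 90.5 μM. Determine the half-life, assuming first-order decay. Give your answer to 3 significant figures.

A/A₀ = 90.5/181 ≈ 0.5.
n = log₂(2) ≈ 1 half-life elapsed in 8.84 minutes.
t½ = 8.84/1 ≈ 8.84 minutes.

8.84 minutes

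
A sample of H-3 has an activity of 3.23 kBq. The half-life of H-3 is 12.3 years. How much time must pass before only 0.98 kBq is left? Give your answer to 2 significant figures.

21 years

Fraction remaining = 0.98/3.23 ≈ 0.30341.
n = log₂(3.23/0.98) = ln(3.2959)/ln 2 ≈ 1.7207 half-lives.
t = n × t½ = 1.7207 × 12.3 ≈ 21.164 years.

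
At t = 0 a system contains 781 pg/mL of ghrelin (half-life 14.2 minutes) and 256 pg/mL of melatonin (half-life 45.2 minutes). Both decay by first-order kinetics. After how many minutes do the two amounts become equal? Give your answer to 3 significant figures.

33.3 minutes

Set 781·(1/2)^(t/14.2) = 256·(1/2)^(t/45.2).
Taking log₂: log₂(781/256) = t·(1/14.2 − 1/45.2).
log₂(3.0508) = 1.6092; 1/14.2 − 1/45.2 = 0.048299.
t = 1.6092 / 0.048299 ≈ 33.317 minutes.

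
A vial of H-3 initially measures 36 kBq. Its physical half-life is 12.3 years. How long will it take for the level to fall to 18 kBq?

18/36 = 1/2, so 1 half-life has elapsed.
t = 1 × 12.3 = 12.3 years.

12.3 years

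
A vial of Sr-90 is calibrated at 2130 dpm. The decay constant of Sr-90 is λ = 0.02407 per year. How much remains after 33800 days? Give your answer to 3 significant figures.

t½ = ln 2 / λ = 0.69315 / 0.02407 ≈ 28.797 years.
Convert the elapsed time: 33800 days = 92.6027 years.
Number of half-lives: n = 92.6027/28.797 ≈ 3.2157.
Remaining = 2130 × (1/2)^3.2157 = 2130 × 0.10764 ≈ 229.28 dpm.

229 dpm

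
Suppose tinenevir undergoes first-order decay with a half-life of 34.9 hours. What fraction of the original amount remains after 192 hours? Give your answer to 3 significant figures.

0.0221

n = 192/34.9 ≈ 5.5014 half-lives.
Fraction remaining = (1/2)^5.5014 ≈ 0.022075.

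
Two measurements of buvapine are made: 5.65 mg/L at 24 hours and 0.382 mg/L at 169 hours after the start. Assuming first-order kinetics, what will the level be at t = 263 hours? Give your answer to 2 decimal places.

0.07 mg/L

Over Δt = 169 − 24 = 145 hours, the level fell by a factor of 5.65/0.382 ≈ 14.791.
n = log₂(14.791) ≈ 3.8866 half-lives, so t½ = 145/3.8866 ≈ 37.308 hours.
From t = 169 to t = 263: 0.382 × (1/2)^((263−169)/37.308) ≈ 0.066618 mg/L.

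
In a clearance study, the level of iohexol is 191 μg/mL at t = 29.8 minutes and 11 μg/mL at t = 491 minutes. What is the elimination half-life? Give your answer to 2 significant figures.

Over Δt = 491 − 29.8 = 461.2 minutes, the level fell by a factor of 191/11 ≈ 17.364.
n = log₂(17.364) ≈ 4.118 half-lives, so t½ = 461.2/4.118 ≈ 112 minutes.

110 minutes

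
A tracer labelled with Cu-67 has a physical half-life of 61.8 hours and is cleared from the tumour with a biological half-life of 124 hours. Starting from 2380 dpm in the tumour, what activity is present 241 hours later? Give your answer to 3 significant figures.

1/t_eff = 1/t_phys + 1/t_biol = 1/61.8 + 1/124 = 0.024246 per hour.
t_eff = 61.8 × 124 / (61.8 + 124) ≈ 41.244 hours.
Remaining = 2380 × (1/2)^(241/41.244) = 2380 × (1/2)^5.8432 ≈ 41.456 dpm.

41.5 dpm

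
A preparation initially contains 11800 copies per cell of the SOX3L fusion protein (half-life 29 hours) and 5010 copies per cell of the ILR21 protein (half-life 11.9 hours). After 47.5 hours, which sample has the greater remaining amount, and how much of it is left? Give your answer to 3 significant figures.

SOX3L fusion protein: 11800 × (1/2)^1.6379 ≈ 3791.5 copies per cell.
ILR21 protein: 5010 × (1/2)^3.9916 ≈ 314.95 copies per cell.
SOX3L fusion protein has more remaining, at ≈ 3791.5 copies per cell.

SOX3L fusion protein, 3790 copies per cell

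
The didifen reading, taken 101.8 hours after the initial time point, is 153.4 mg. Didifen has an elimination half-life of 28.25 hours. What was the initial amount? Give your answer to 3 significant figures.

Number of half-lives elapsed: n = 101.8/28.25 ≈ 3.6035.
A₀ = A × 2^n = 153.4 × 2^3.6035 = 153.4 × 12.156 ≈ 1864.7 mg.

1860 mg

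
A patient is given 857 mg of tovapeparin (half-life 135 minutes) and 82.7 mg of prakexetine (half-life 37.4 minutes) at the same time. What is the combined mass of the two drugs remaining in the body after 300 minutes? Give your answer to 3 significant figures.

tovapeparin: 857 × (1/2)^(300/135) = 857 × (1/2)^2.2222 ≈ 183.66 mg.
prakexetine: 82.7 × (1/2)^(300/37.4) = 82.7 × (1/2)^8.0214 ≈ 0.31829 mg.
Total = 183.66 + 0.31829 ≈ 183.98 mg.

184 mg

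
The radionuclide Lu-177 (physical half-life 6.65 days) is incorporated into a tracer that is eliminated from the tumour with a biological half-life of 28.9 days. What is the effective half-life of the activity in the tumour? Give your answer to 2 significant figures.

1/t_eff = 1/t_phys + 1/t_biol = 1/6.65 + 1/28.9 = 0.18498 per day.
t_eff = 6.65 × 28.9 / (6.65 + 28.9) ≈ 5.406 days.

5.4 days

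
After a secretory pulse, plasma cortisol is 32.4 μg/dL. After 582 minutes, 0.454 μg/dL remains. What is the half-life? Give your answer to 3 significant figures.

A/A₀ = 0.454/32.4 ≈ 0.014012.
n = log₂(71.366) ≈ 6.1572 half-lives elapsed in 582 minutes.
t½ = 582/6.1572 ≈ 94.524 minutes.

94.5 minutes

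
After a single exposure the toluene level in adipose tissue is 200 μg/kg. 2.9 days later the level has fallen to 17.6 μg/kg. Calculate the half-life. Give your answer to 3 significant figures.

A/A₀ = 17.6/200 ≈ 0.088.
n = log₂(11.364) ≈ 3.5064 half-lives elapsed in 2.9 days.
t½ = 2.9/3.5064 ≈ 0.82707 days.

0.827 days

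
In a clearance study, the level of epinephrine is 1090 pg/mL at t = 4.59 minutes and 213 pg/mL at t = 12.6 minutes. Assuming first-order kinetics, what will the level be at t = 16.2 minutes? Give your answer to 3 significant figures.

Over Δt = 12.6 − 4.59 = 8.01 minutes, the level fell by a factor of 1090/213 ≈ 5.1174.
n = log₂(5.1174) ≈ 2.3554 half-lives, so t½ = 8.01/2.3554 ≈ 3.4007 minutes.
From t = 12.6 to t = 16.2: 213 × (1/2)^((16.2−12.6)/3.4007) ≈ 102.26 pg/mL.

102 pg/mL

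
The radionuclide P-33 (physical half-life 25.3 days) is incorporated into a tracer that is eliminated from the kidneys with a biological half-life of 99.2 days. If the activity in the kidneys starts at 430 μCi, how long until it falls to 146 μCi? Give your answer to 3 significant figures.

1/t_eff = 1/t_phys + 1/t_biol = 1/25.3 + 1/99.2 = 0.049606 per day.
t_eff = 25.3 × 99.2 / (25.3 + 99.2) ≈ 20.159 days.
n = log₂(430/146) ≈ 1.5584; t = 1.5584 × 20.159 ≈ 31.415 days.

31.4 days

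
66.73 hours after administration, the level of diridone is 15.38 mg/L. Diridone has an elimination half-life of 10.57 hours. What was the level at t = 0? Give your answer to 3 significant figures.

Number of half-lives elapsed: n = 66.73/10.57 ≈ 6.3132.
A₀ = A × 2^n = 15.38 × 2^6.3132 = 15.38 × 79.515 ≈ 1222.9 mg/L.

1220 mg/L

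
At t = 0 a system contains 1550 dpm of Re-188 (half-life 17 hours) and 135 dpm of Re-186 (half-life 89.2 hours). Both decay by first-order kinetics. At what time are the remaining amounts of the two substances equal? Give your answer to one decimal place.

74.0 hours

Set 1550·(1/2)^(t/17) = 135·(1/2)^(t/89.2).
Taking log₂: log₂(1550/135) = t·(1/17 − 1/89.2).
log₂(11.481) = 3.5212; 1/17 − 1/89.2 = 0.047613.
t = 3.5212 / 0.047613 ≈ 73.956 hours.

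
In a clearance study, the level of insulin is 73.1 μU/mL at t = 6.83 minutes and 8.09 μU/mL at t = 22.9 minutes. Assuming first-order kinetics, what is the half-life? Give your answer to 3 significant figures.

5.06 minutes

Over Δt = 22.9 − 6.83 = 16.07 minutes, the level fell by a factor of 73.1/8.09 ≈ 9.0358.
n = log₂(9.0358) ≈ 3.1757 half-lives, so t½ = 16.07/3.1757 ≈ 5.0604 minutes.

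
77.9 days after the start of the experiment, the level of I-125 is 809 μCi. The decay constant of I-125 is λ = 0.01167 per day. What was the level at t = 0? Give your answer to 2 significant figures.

t½ = ln 2 / λ = 0.69315 / 0.01167 ≈ 59.396 days.
Number of half-lives elapsed: n = 77.9/59.396 ≈ 1.3115.
A₀ = A × 2^n = 809 × 2^1.3115 = 809 × 2.4821 ≈ 2008 μCi.

2000 μCi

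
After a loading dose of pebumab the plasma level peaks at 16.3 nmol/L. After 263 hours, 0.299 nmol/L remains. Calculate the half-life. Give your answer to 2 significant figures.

A/A₀ = 0.299/16.3 ≈ 0.018344.
n = log₂(54.515) ≈ 5.7686 half-lives elapsed in 263 hours.
t½ = 263/5.7686 ≈ 45.592 hours.

46 hours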